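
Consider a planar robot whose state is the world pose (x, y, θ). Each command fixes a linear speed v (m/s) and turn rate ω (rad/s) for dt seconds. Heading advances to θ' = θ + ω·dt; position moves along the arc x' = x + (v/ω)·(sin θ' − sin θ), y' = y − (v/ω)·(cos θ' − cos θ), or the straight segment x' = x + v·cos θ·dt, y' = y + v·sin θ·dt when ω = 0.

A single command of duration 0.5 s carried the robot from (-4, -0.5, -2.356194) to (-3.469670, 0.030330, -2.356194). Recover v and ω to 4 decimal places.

Δθ = -2.356194 − -2.356194 = 0.000000
ω = Δθ/dt = 0.000000/0.5 = 0.0000
ω = 0 → v = (Δx·cos θ + Δy·sin θ)/dt = -1.5000

v = -1.5000, ω = 0.0000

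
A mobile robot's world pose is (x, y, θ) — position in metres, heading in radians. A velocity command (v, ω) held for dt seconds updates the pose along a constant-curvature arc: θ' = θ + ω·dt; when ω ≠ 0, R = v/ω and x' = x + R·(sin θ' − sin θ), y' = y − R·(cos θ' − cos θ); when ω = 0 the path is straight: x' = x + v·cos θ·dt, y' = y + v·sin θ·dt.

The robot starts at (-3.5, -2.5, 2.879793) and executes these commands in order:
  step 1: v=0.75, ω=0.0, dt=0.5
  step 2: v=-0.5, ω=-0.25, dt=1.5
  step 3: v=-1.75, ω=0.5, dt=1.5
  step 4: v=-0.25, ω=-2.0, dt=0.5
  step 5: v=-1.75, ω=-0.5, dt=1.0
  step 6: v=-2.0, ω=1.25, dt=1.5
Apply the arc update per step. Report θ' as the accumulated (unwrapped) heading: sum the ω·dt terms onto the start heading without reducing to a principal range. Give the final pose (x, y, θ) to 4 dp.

step 1: θ'=2.8798 (straight) → pose (-3.8622, -2.4029, 2.8798)
step 2: θ'=2.5048 (R=2.0000) → pose (-3.1906, -2.7268, 2.5048)
step 3: θ'=3.2548 (R=-3.5000) → pose (-0.7141, -3.3904, 3.2548)
step 4: θ'=2.2548 (R=0.1250) → pose (-0.6031, -3.4356, 2.2548)
step 5: θ'=1.7548 (R=3.5000) → pose (0.1252, -5.0069, 1.7548)
step 6: θ'=3.6298 (R=-1.6000) → pose (2.4486, -6.1272, 3.6298)

(2.4486, -6.1272, 3.6298)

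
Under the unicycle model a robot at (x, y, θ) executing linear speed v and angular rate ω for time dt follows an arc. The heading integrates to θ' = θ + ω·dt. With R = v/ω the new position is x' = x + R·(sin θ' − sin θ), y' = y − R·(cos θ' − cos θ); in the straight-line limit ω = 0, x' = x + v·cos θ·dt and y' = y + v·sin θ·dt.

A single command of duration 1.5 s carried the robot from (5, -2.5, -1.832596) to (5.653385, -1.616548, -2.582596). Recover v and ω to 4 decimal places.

v = -0.7500, ω = -0.5000

Δθ = -2.582596 − -1.832596 = -0.750000
ω = Δθ/dt = -0.750000/1.5 = -0.5000
R = −Δy/(cos θ' − cos θ) = 1.5000
v = R·ω = 1.5000·-0.5000 = -0.7500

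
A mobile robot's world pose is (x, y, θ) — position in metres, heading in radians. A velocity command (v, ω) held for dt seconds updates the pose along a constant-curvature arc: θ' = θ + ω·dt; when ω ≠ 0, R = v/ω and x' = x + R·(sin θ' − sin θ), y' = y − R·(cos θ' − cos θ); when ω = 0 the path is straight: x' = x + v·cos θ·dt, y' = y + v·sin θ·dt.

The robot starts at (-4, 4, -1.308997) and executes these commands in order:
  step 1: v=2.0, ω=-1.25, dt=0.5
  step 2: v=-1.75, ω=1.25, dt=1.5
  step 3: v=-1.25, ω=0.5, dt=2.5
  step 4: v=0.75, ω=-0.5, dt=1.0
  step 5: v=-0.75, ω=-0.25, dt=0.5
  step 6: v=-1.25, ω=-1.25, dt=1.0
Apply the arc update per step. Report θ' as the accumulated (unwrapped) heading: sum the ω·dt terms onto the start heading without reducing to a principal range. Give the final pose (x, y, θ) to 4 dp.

(-8.7794, 3.7921, -0.6840)

step 1: θ'=-1.9340 (R=-1.6000) → pose (-4.0499, 3.0175, -1.9340)
step 2: θ'=-0.0590 (R=-1.4000) → pose (-5.2760, 4.9124, -0.0590)
step 3: θ'=1.1910 (R=-2.5000) → pose (-7.7452, 3.3436, 1.1910)
step 4: θ'=0.6910 (R=-1.5000) → pose (-7.3081, 3.9434, 0.6910)
step 5: θ'=0.5660 (R=3.0000) → pose (-7.6112, 3.7231, 0.5660)
step 6: θ'=-0.6840 (R=1.0000) → pose (-8.7794, 3.7921, -0.6840)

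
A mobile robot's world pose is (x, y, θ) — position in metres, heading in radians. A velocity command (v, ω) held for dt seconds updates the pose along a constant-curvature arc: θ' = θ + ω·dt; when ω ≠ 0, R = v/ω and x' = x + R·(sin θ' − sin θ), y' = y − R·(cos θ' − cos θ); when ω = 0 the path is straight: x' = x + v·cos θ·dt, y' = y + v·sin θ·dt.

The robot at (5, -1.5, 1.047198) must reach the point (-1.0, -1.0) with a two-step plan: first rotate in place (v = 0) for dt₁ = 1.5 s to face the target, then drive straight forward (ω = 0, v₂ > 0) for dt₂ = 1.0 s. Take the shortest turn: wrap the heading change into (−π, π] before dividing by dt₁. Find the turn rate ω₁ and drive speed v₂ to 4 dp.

ω₁ = 1.3408, v₂ = 6.0208

heading to target = atan2(-1−-1.5, -1−5) = 3.0585
Δθ = wrap(3.0585 − 1.0472) = 2.0113; ω₁ = Δθ/dt₁ = 1.3408
distance = √((-1−5)² + (-1−-1.5)²) = 6.0208; v₂ = distance/dt₂ = 6.0208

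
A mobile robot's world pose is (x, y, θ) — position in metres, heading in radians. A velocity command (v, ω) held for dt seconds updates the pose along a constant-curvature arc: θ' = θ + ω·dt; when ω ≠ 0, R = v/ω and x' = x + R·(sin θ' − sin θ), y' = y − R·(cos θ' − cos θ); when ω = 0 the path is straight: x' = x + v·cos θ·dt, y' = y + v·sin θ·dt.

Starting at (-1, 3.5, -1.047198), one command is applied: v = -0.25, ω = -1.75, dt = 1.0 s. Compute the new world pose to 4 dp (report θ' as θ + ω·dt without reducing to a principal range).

θ' = -1.0472 + -1.75·1.0 = -2.7972
R = v/ω = -0.25/-1.75 = 0.1429
x' = -1 + 0.1429·(sin -2.7972 − sin -1.0472) = -0.9245
y' = 3.5 − 0.1429·(cos -2.7972 − cos -1.0472) = 3.7059

(-0.9245, 3.7059, -2.7972)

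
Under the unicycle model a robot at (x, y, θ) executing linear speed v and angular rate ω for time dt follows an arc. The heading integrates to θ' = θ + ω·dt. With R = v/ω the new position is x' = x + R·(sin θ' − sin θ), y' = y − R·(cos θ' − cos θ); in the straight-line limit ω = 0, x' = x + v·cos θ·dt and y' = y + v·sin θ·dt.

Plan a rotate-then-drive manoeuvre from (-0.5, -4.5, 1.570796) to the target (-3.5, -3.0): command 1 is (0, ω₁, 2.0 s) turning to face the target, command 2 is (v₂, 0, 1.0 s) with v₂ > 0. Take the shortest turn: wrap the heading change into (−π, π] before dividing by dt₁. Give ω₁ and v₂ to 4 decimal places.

heading to target = atan2(-3−-4.5, -3.5−-0.5) = 2.6779
Δθ = wrap(2.6779 − 1.5708) = 1.1071; ω₁ = Δθ/dt₁ = 0.5536
distance = √((-3.5−-0.5)² + (-3−-4.5)²) = 3.3541; v₂ = distance/dt₂ = 3.3541

ω₁ = 0.5536, v₂ = 3.3541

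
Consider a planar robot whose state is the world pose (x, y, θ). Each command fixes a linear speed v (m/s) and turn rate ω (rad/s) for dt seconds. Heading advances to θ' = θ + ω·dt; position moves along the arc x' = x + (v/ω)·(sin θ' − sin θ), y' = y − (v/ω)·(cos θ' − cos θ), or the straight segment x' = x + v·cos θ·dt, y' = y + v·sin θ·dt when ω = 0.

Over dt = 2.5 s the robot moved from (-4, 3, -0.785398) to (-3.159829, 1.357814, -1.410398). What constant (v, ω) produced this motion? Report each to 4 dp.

Δθ = -1.410398 − -0.785398 = -0.625000
ω = Δθ/dt = -0.625000/2.5 = -0.2500
R = −Δy/(cos θ' − cos θ) = -3.0000
v = R·ω = -3.0000·-0.2500 = 0.7500

v = 0.7500, ω = -0.2500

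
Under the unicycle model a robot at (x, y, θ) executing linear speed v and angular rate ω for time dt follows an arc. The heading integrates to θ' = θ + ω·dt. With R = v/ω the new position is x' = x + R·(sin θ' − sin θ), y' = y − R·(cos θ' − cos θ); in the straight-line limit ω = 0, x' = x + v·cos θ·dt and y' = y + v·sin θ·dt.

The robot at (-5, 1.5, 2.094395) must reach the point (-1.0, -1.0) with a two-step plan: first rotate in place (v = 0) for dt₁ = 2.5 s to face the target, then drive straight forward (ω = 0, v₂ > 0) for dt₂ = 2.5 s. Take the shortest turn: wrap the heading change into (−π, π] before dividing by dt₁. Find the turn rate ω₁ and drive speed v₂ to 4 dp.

heading to target = atan2(-1−1.5, -1−-5) = -0.5586
Δθ = wrap(-0.5586 − 2.0944) = -2.6530; ω₁ = Δθ/dt₁ = -1.0612
distance = √((-1−-5)² + (-1−1.5)²) = 4.7170; v₂ = distance/dt₂ = 1.8868

ω₁ = -1.0612, v₂ = 1.8868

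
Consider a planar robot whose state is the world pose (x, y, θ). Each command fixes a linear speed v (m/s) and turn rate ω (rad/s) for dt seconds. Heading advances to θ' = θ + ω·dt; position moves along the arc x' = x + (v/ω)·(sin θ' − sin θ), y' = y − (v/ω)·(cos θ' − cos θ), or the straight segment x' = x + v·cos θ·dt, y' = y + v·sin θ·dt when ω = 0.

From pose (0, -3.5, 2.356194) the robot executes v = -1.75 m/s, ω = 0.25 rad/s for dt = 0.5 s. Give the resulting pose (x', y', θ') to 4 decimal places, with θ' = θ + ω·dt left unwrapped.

θ' = 2.3562 + 0.25·0.5 = 2.4812
R = v/ω = -1.75/0.25 = -7.0000
x' = 0 + -7.0000·(sin 2.4812 − sin 2.3562) = 0.6557
y' = -3.5 − -7.0000·(cos 2.4812 − cos 2.3562) = -4.0785

(0.6557, -4.0785, 2.4812)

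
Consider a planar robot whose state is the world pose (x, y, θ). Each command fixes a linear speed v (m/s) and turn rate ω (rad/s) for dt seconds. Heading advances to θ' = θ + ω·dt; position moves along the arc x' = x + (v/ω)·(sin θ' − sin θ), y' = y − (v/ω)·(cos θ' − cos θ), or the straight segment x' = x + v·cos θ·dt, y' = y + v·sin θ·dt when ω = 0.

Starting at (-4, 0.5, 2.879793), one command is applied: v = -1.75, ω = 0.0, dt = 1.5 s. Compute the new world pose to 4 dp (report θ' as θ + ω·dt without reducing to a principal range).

(-1.4644, -0.1794, 2.8798)

θ' = 2.8798 + 0.0·1.5 = 2.8798
ω = 0 → straight: x' = -4 + -1.75·cos(2.8798)·1.5 = -1.4644
y' = 0.5 + -1.75·sin(2.8798)·1.5 = -0.1794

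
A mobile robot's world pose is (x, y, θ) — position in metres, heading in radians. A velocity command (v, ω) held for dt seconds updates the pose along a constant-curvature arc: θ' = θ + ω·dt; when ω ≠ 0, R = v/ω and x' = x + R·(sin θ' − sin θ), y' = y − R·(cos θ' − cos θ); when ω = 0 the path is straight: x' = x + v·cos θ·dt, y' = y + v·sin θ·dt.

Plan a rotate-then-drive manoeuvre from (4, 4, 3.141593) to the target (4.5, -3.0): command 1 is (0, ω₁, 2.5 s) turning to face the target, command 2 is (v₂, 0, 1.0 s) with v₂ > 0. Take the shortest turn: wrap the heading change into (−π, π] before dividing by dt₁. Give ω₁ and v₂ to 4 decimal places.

ω₁ = 0.6568, v₂ = 7.0178

heading to target = atan2(-3−4, 4.5−4) = -1.4995
Δθ = wrap(-1.4995 − 3.1416) = 1.6421; ω₁ = Δθ/dt₁ = 0.6568
distance = √((4.5−4)² + (-3−4)²) = 7.0178; v₂ = distance/dt₂ = 7.0178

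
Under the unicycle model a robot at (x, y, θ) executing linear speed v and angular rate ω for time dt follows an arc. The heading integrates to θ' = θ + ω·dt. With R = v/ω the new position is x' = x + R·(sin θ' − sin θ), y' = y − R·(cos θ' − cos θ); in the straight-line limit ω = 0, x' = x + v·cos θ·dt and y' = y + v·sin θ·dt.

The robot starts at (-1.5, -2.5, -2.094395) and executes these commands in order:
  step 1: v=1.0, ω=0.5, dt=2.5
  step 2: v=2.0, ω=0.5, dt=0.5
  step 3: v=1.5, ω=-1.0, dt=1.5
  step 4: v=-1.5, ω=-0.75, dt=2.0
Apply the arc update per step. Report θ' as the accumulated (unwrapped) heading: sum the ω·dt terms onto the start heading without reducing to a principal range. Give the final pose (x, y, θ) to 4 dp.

(2.5532, -6.6799, -3.5944)

step 1: θ'=-0.8444 (R=2.0000) → pose (-1.2631, -4.8284, -0.8444)
step 2: θ'=-0.5944 (R=4.0000) → pose (-0.5128, -5.4856, -0.5944)
step 3: θ'=-2.0944 (R=-1.5000) → pose (-0.0538, -7.4783, -2.0944)
step 4: θ'=-3.5944 (R=2.0000) → pose (2.5532, -6.6799, -3.5944)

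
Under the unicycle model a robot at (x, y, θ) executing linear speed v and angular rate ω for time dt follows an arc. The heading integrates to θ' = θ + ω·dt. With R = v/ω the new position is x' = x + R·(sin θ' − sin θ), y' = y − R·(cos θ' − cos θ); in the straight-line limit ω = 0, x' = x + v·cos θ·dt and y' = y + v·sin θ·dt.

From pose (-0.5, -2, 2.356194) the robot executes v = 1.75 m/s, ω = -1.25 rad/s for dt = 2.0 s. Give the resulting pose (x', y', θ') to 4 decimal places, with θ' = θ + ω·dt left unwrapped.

θ' = 2.3562 + -1.25·2.0 = -0.1438
R = v/ω = 1.75/-1.25 = -1.4000
x' = -0.5 + -1.4000·(sin -0.1438 − sin 2.3562) = 0.6906
y' = -2 − -1.4000·(cos -0.1438 − cos 2.3562) = 0.3755

(0.6906, 0.3755, -0.1438)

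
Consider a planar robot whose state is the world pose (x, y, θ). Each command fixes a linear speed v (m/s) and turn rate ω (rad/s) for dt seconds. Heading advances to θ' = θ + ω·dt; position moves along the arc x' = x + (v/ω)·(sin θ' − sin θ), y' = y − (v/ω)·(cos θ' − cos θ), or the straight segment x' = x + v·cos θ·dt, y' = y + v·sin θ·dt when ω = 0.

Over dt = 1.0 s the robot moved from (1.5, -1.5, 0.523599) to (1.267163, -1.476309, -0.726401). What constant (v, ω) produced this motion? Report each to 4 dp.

Δθ = -0.726401 − 0.523599 = -1.250000
ω = Δθ/dt = -1.250000/1.0 = -1.2500
R = Δx/(sin θ' − sin θ) = 0.2000
v = R·ω = 0.2000·-1.2500 = -0.2500

v = -0.2500, ω = -1.2500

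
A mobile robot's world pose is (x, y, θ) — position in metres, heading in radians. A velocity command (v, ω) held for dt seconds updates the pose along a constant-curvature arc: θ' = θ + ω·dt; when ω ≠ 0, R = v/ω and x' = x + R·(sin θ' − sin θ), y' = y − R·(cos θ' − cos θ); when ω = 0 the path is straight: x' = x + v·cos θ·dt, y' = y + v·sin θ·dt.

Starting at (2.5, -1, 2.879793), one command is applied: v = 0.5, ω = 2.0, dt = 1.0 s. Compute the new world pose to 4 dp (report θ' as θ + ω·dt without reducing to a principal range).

θ' = 2.8798 + 2.0·1.0 = 4.8798
R = v/ω = 0.5/2.0 = 0.2500
x' = 2.5 + 0.2500·(sin 4.8798 − sin 2.8798) = 2.1888
y' = -1 − 0.2500·(cos 4.8798 − cos 2.8798) = -1.2831

(2.1888, -1.2831, 4.8798)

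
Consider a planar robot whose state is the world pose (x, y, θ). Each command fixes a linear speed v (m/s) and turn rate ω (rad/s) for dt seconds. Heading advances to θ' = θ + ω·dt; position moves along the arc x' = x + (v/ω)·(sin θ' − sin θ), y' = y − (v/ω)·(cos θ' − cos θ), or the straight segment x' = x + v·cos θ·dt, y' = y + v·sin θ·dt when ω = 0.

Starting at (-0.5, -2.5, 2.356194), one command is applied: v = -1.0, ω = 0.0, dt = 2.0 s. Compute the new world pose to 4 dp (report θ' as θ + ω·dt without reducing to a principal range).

θ' = 2.3562 + 0.0·2.0 = 2.3562
ω = 0 → straight: x' = -0.5 + -1.0·cos(2.3562)·2.0 = 0.9142
y' = -2.5 + -1.0·sin(2.3562)·2.0 = -3.9142

(0.9142, -3.9142, 2.3562)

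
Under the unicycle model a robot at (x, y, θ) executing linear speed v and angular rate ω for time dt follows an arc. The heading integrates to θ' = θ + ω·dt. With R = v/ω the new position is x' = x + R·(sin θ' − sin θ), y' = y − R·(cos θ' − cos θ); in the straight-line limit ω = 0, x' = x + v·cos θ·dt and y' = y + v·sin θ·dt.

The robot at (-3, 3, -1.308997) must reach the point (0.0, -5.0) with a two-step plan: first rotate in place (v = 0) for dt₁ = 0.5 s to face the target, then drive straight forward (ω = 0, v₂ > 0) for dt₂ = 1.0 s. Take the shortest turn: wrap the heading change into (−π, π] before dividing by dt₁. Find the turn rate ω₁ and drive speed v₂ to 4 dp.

ω₁ = 0.1939, v₂ = 8.5440

heading to target = atan2(-5−3, 0−-3) = -1.2120
Δθ = wrap(-1.2120 − -1.3090) = 0.0970; ω₁ = Δθ/dt₁ = 0.1939
distance = √((0−-3)² + (-5−3)²) = 8.5440; v₂ = distance/dt₂ = 8.5440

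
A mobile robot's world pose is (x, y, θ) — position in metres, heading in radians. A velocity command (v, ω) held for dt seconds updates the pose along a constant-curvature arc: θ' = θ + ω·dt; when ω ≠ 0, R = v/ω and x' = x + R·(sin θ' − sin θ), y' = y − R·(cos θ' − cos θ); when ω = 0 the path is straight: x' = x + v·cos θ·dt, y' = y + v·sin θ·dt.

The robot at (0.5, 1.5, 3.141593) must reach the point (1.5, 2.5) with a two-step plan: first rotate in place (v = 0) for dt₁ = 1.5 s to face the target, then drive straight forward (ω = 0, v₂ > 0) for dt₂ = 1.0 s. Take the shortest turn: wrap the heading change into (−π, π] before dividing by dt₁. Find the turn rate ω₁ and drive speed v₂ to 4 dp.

heading to target = atan2(2.5−1.5, 1.5−0.5) = 0.7854
Δθ = wrap(0.7854 − 3.1416) = -2.3562; ω₁ = Δθ/dt₁ = -1.5708
distance = √((1.5−0.5)² + (2.5−1.5)²) = 1.4142; v₂ = distance/dt₂ = 1.4142

ω₁ = -1.5708, v₂ = 1.4142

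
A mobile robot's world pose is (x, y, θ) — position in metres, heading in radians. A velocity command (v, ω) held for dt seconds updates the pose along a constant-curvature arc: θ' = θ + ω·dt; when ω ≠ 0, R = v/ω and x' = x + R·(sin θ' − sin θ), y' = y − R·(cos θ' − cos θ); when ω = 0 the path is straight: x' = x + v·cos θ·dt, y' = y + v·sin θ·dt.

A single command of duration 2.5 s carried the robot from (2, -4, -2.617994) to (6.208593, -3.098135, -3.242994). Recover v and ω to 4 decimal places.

Δθ = -3.242994 − -2.617994 = -0.625000
ω = Δθ/dt = -0.625000/2.5 = -0.2500
R = Δx/(sin θ' − sin θ) = 7.0000
v = R·ω = 7.0000·-0.2500 = -1.7500

v = -1.7500, ω = -0.2500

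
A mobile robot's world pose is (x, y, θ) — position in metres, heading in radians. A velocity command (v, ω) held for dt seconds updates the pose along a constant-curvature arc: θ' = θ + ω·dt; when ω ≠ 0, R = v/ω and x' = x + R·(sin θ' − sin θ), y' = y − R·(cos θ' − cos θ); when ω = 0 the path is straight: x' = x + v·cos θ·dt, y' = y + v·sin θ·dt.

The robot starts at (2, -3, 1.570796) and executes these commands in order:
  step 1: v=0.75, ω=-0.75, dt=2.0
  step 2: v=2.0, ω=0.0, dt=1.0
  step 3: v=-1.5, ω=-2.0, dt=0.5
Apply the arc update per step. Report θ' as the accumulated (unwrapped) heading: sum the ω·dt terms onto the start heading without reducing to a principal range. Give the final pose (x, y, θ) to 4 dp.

(4.2703, -1.5618, -0.9292)

step 1: θ'=0.0708 (R=-1.0000) → pose (2.9293, -2.0025, 0.0708)
step 2: θ'=0.0708 (straight) → pose (4.9243, -1.8610, 0.0708)
step 3: θ'=-0.9292 (R=0.7500) → pose (4.2703, -1.5618, -0.9292)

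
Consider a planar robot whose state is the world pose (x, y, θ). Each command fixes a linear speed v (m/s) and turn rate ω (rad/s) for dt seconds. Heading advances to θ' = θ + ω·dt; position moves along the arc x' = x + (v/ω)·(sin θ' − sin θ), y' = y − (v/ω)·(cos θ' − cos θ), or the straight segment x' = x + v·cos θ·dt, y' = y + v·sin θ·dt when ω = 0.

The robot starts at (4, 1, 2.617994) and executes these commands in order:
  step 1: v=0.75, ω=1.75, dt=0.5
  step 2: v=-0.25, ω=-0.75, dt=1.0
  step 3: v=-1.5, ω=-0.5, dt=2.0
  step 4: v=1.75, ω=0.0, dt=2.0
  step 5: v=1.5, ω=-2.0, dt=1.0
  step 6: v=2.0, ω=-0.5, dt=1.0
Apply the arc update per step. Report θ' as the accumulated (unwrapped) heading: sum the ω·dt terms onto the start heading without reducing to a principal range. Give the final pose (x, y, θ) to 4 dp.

(7.7336, 2.1158, -0.7570)

step 1: θ'=3.4930 (R=0.4286) → pose (3.6382, 1.0312, 3.4930)
step 2: θ'=2.7430 (R=0.3333) → pose (3.8823, 1.0255, 2.7430)
step 3: θ'=1.7430 (R=3.0000) → pose (5.6736, -1.2253, 1.7430)
step 4: θ'=1.7430 (straight) → pose (5.0738, 2.2229, 1.7430)
step 5: θ'=-0.2570 (R=-0.7500) → pose (6.0034, 3.0768, -0.2570)
step 6: θ'=-0.7570 (R=-4.0000) → pose (7.7336, 2.1158, -0.7570)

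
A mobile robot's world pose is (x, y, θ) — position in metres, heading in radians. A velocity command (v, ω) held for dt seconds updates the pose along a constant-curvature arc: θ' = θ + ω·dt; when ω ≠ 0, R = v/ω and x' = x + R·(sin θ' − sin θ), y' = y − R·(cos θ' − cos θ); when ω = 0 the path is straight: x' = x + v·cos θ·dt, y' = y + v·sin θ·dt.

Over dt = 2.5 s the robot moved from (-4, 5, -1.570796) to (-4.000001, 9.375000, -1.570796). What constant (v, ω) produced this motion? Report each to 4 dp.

Δθ = -1.570796 − -1.570796 = 0.000000
ω = Δθ/dt = 0.000000/2.5 = 0.0000
ω = 0 → v = (Δx·cos θ + Δy·sin θ)/dt = -1.7500

v = -1.7500, ω = 0.0000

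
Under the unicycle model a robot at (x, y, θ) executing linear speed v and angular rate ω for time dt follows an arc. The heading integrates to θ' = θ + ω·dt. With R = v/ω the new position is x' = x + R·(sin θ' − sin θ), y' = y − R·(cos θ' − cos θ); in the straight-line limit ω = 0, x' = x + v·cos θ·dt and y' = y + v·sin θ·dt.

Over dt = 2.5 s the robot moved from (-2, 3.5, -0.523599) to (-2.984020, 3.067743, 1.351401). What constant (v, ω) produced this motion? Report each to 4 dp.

Δθ = 1.351401 − -0.523599 = 1.875000
ω = Δθ/dt = 1.875000/2.5 = 0.7500
R = Δx/(sin θ' − sin θ) = -0.6667
v = R·ω = -0.6667·0.7500 = -0.5000

v = -0.5000, ω = 0.7500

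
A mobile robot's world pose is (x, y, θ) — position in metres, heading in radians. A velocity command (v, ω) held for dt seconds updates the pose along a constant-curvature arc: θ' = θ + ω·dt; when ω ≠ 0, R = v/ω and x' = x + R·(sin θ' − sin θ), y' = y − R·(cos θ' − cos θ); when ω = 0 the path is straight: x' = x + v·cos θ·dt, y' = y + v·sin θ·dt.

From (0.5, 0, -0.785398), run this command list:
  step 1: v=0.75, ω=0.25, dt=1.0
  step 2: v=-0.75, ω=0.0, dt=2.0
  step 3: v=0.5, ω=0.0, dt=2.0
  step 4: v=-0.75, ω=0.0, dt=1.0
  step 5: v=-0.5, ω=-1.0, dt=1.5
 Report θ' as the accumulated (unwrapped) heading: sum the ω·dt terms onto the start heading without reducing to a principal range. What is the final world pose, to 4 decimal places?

step 1: θ'=-0.5354 (R=3.0000) → pose (1.0908, -0.4589, -0.5354)
step 2: θ'=-0.5354 (straight) → pose (-0.1993, 0.3064, -0.5354)
step 3: θ'=-0.5354 (straight) → pose (0.6607, -0.2038, -0.5354)
step 4: θ'=-0.5354 (straight) → pose (0.0157, 0.1789, -0.5354)
step 5: θ'=-2.0354 (R=0.5000) → pose (-0.1762, 0.8329, -2.0354)

(-0.1762, 0.8329, -2.0354)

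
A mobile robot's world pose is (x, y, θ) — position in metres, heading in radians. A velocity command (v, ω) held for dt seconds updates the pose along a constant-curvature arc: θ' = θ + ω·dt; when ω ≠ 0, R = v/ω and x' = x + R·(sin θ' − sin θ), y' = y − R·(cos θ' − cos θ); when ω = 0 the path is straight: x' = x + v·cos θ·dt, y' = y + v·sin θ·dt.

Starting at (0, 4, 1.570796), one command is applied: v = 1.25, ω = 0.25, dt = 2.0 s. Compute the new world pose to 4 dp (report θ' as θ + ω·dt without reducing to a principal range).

θ' = 1.5708 + 0.25·2.0 = 2.0708
R = v/ω = 1.25/0.25 = 5.0000
x' = 0 + 5.0000·(sin 2.0708 − sin 1.5708) = -0.6121
y' = 4 − 5.0000·(cos 2.0708 − cos 1.5708) = 6.3971

(-0.6121, 6.3971, 2.0708)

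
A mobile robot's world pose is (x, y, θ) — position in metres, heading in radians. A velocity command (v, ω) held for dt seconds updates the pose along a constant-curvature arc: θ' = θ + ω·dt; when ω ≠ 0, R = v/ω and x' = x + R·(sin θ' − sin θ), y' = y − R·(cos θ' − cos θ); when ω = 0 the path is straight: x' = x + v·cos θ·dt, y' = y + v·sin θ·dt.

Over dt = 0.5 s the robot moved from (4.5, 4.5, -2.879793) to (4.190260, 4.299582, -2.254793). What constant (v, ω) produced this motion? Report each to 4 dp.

Δθ = -2.254793 − -2.879793 = 0.625000
ω = Δθ/dt = 0.625000/0.5 = 1.2500
R = Δx/(sin θ' − sin θ) = 0.6000
v = R·ω = 0.6000·1.2500 = 0.7500

v = 0.7500, ω = 1.2500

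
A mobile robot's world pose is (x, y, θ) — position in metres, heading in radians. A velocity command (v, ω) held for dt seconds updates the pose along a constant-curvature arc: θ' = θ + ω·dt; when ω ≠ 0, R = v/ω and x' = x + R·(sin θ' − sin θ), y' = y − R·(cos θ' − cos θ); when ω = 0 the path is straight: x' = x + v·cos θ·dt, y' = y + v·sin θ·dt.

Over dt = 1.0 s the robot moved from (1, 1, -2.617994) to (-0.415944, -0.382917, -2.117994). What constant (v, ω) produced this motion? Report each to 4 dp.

v = 2.0000, ω = 0.5000

Δθ = -2.117994 − -2.617994 = 0.500000
ω = Δθ/dt = 0.500000/1.0 = 0.5000
R = Δx/(sin θ' − sin θ) = 4.0000
v = R·ω = 4.0000·0.5000 = 2.0000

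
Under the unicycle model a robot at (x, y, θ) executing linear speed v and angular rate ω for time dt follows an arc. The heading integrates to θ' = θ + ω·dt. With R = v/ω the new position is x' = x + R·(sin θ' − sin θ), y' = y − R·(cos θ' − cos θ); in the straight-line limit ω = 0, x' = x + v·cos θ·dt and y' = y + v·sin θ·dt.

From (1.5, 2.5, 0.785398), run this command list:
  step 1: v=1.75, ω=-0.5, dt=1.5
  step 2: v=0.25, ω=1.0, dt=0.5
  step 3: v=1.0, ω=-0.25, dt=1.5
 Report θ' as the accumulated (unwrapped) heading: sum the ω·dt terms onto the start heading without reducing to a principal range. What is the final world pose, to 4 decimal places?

(5.3716, 4.0662, 0.1604)

step 1: θ'=0.0354 (R=-3.5000) → pose (3.8510, 3.5229, 0.0354)
step 2: θ'=0.5354 (R=0.2500) → pose (3.9697, 3.5578, 0.5354)
step 3: θ'=0.1604 (R=-4.0000) → pose (5.3716, 4.0662, 0.1604)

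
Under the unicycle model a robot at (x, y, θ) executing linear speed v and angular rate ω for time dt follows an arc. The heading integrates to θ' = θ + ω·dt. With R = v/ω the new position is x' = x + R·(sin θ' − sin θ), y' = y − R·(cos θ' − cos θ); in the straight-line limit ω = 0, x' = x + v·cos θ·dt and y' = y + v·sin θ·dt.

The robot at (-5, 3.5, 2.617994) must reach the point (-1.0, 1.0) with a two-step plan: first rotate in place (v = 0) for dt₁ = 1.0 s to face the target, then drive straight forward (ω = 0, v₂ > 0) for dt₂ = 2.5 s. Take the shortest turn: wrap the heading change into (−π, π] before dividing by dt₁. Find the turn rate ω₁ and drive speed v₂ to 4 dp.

heading to target = atan2(1−3.5, -1−-5) = -0.5586
Δθ = wrap(-0.5586 − 2.6180) = 3.1066; ω₁ = Δθ/dt₁ = 3.1066
distance = √((-1−-5)² + (1−3.5)²) = 4.7170; v₂ = distance/dt₂ = 1.8868

ω₁ = 3.1066, v₂ = 1.8868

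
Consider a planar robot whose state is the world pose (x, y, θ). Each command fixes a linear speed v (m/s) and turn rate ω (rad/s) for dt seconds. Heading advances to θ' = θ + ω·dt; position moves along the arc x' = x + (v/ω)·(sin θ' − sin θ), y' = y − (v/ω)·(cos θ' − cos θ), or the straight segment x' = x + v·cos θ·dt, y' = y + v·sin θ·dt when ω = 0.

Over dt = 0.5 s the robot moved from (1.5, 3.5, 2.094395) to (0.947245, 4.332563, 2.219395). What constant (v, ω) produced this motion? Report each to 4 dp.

v = 2.0000, ω = 0.2500

Δθ = 2.219395 − 2.094395 = 0.125000
ω = Δθ/dt = 0.125000/0.5 = 0.2500
R = −Δy/(cos θ' − cos θ) = 8.0000
v = R·ω = 8.0000·0.2500 = 2.0000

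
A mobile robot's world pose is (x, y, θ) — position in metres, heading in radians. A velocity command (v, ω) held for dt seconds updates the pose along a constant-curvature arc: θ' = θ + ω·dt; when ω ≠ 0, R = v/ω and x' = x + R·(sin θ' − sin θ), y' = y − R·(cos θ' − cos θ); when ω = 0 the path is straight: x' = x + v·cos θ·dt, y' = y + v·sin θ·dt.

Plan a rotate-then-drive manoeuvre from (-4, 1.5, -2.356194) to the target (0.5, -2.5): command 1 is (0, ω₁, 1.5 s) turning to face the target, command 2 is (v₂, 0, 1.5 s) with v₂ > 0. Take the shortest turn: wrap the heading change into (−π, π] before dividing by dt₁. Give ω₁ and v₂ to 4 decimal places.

ω₁ = 1.0864, v₂ = 4.0139

heading to target = atan2(-2.5−1.5, 0.5−-4) = -0.7266
Δθ = wrap(-0.7266 − -2.3562) = 1.6296; ω₁ = Δθ/dt₁ = 1.0864
distance = √((0.5−-4)² + (-2.5−1.5)²) = 6.0208; v₂ = distance/dt₂ = 4.0139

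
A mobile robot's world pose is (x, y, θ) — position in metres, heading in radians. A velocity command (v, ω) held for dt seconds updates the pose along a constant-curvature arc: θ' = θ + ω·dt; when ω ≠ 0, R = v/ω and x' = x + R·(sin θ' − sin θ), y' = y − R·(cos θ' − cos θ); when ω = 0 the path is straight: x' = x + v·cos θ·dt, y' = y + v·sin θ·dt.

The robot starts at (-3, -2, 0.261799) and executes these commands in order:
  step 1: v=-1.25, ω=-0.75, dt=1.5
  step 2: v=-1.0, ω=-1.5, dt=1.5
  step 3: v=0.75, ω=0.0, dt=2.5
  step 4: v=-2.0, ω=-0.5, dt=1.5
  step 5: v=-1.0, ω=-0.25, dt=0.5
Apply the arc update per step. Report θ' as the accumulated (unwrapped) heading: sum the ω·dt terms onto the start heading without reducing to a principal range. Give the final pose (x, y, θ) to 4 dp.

(-2.9748, -1.7752, -3.9882)

step 1: θ'=-0.8632 (R=1.6667) → pose (-4.6979, -1.4735, -0.8632)
step 2: θ'=-3.1132 (R=0.6667) → pose (-4.2102, -0.3737, -3.1132)
step 3: θ'=-3.1132 (straight) → pose (-6.0845, -0.4270, -3.1132)
step 4: θ'=-3.8632 (R=4.0000) → pose (-3.3285, -1.4224, -3.8632)
step 5: θ'=-3.9882 (R=4.0000) → pose (-2.9748, -1.7752, -3.9882)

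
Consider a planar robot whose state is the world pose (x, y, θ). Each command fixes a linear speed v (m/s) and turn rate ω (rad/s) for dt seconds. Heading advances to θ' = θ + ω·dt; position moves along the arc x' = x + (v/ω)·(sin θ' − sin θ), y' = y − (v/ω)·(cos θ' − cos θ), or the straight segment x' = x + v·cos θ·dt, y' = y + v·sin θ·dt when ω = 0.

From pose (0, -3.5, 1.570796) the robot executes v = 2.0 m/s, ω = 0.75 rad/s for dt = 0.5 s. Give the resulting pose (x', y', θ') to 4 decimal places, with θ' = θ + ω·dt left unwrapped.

θ' = 1.5708 + 0.75·0.5 = 1.9458
R = v/ω = 2.0/0.75 = 2.6667
x' = 0 + 2.6667·(sin 1.9458 − sin 1.5708) = -0.1853
y' = -3.5 − 2.6667·(cos 1.9458 − cos 1.5708) = -2.5233

(-0.1853, -2.5233, 1.9458)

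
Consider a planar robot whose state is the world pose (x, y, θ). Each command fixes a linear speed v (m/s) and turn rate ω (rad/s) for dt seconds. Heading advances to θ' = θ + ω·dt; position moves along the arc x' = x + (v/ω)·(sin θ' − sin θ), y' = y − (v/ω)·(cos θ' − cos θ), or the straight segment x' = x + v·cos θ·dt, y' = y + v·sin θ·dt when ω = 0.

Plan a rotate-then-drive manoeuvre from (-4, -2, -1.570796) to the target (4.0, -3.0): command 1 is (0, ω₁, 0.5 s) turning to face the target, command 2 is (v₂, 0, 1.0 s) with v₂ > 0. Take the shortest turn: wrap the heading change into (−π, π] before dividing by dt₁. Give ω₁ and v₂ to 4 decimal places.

heading to target = atan2(-3−-2, 4−-4) = -0.1244
Δθ = wrap(-0.1244 − -1.5708) = 1.4464; ω₁ = Δθ/dt₁ = 2.8929
distance = √((4−-4)² + (-3−-2)²) = 8.0623; v₂ = distance/dt₂ = 8.0623

ω₁ = 2.8929, v₂ = 8.0623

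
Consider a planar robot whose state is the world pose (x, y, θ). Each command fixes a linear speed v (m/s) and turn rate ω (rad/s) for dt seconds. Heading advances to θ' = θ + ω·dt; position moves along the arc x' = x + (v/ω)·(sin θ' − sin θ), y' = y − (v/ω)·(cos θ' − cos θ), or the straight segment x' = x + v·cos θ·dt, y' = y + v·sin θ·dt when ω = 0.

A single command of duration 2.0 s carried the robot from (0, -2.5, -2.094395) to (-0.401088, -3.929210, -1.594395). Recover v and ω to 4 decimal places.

Δθ = -1.594395 − -2.094395 = 0.500000
ω = Δθ/dt = 0.500000/2.0 = 0.2500
R = −Δy/(cos θ' − cos θ) = 3.0000
v = R·ω = 3.0000·0.2500 = 0.7500

v = 0.7500, ω = 0.2500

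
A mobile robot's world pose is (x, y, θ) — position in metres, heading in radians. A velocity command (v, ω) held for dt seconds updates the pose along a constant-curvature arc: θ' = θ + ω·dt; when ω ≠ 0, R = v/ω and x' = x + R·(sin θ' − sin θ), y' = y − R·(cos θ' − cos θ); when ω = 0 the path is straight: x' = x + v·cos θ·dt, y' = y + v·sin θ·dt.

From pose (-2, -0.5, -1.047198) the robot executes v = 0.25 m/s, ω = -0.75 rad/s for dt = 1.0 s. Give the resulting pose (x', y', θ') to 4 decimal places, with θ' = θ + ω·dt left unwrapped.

(-1.9638, -0.7415, -1.7972)

θ' = -1.0472 + -0.75·1.0 = -1.7972
R = v/ω = 0.25/-0.75 = -0.3333
x' = -2 + -0.3333·(sin -1.7972 − sin -1.0472) = -1.9638
y' = -0.5 − -0.3333·(cos -1.7972 − cos -1.0472) = -0.7415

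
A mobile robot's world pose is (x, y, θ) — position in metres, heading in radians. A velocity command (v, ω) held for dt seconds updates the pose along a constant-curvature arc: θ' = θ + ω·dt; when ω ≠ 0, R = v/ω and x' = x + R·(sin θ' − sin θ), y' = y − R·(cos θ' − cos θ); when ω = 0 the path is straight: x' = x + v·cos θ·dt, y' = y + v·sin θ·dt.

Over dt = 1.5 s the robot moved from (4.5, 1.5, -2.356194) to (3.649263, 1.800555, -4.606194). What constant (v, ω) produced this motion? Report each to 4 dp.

v = 0.7500, ω = -1.5000

Δθ = -4.606194 − -2.356194 = -2.250000
ω = Δθ/dt = -2.250000/1.5 = -1.5000
R = Δx/(sin θ' − sin θ) = -0.5000
v = R·ω = -0.5000·-1.5000 = 0.7500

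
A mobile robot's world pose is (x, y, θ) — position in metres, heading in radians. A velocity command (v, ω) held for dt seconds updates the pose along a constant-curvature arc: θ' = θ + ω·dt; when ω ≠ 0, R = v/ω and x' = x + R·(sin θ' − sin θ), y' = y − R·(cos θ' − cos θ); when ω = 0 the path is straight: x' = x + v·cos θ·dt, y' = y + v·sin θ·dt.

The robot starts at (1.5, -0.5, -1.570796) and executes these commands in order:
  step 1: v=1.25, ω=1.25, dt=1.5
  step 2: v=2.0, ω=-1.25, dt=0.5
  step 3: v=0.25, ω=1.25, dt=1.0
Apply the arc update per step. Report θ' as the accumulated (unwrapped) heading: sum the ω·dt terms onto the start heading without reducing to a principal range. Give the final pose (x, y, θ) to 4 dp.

(4.0066, -1.3921, 0.9292)

step 1: θ'=0.3042 (R=1.0000) → pose (2.7995, -1.4541, 0.3042)
step 2: θ'=-0.3208 (R=-1.6000) → pose (3.7833, -1.4622, -0.3208)
step 3: θ'=0.9292 (R=0.2000) → pose (4.0066, -1.3921, 0.9292)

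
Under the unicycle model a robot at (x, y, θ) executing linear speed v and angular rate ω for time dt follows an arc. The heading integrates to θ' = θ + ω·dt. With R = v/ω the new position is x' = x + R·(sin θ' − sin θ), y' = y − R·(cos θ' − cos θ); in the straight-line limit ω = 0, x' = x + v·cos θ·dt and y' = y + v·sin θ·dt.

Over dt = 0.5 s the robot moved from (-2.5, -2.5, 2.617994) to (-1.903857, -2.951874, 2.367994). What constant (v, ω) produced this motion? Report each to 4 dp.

Δθ = 2.367994 − 2.617994 = -0.250000
ω = Δθ/dt = -0.250000/0.5 = -0.5000
R = Δx/(sin θ' − sin θ) = 3.0000
v = R·ω = 3.0000·-0.5000 = -1.5000

v = -1.5000, ω = -0.5000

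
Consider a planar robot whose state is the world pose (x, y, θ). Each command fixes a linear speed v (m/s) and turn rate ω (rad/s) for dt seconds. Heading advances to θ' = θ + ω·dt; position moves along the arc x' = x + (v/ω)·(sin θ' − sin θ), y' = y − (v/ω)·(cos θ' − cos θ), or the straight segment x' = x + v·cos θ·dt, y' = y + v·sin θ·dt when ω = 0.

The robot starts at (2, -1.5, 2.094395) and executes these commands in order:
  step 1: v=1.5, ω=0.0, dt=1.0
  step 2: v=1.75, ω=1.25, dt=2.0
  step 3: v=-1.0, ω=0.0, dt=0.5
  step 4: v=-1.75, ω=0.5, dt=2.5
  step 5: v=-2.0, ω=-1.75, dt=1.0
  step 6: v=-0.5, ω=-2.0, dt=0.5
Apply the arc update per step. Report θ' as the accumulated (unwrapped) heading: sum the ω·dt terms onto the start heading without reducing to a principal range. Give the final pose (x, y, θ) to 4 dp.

(-3.5129, 5.1425, 3.0944)

step 1: θ'=2.0944 (straight) → pose (1.2500, -0.2010, 2.0944)
step 2: θ'=4.5944 (R=1.4000) → pose (-1.3527, -0.7362, 4.5944)
step 3: θ'=4.5944 (straight) → pose (-1.2938, -0.2396, 4.5944)
step 4: θ'=5.8444 (R=-3.5000) → pose (-3.2825, 3.3408, 5.8444)
step 5: θ'=4.0944 (R=1.1429) → pose (-3.7285, 5.0376, 4.0944)
step 6: θ'=3.0944 (R=0.2500) → pose (-3.5129, 5.1425, 3.0944)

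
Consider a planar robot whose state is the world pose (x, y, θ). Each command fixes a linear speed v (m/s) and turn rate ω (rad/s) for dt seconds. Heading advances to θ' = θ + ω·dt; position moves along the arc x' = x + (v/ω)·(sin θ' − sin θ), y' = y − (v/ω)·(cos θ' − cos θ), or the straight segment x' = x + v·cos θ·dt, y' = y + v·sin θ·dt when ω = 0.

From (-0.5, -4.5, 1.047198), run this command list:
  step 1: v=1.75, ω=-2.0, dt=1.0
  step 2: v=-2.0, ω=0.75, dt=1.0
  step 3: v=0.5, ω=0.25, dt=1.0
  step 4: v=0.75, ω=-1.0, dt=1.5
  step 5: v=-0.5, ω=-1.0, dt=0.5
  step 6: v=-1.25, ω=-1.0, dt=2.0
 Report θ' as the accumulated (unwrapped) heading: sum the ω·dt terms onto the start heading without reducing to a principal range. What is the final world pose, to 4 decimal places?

(2.7108, -3.4232, -3.9528)

step 1: θ'=-0.9528 (R=-0.8750) → pose (0.9709, -4.4305, -0.9528)
step 2: θ'=-0.2028 (R=-2.6667) → pose (-0.6654, -3.3636, -0.2028)
step 3: θ'=0.0472 (R=2.0000) → pose (-0.1682, -3.4023, 0.0472)
step 4: θ'=-1.4528 (R=-0.7500) → pose (0.6120, -4.0632, -1.4528)
step 5: θ'=-1.9528 (R=0.5000) → pose (0.6445, -3.8180, -1.9528)
step 6: θ'=-3.9528 (R=1.2500) → pose (2.7108, -3.4232, -3.9528)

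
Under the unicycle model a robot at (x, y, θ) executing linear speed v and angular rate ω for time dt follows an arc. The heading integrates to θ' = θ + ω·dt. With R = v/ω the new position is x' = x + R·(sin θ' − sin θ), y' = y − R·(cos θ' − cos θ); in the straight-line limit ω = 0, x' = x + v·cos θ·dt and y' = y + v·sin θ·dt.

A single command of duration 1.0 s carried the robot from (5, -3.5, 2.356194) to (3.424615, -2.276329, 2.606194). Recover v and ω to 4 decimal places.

v = 2.0000, ω = 0.2500

Δθ = 2.606194 − 2.356194 = 0.250000
ω = Δθ/dt = 0.250000/1.0 = 0.2500
R = Δx/(sin θ' − sin θ) = 8.0000
v = R·ω = 8.0000·0.2500 = 2.0000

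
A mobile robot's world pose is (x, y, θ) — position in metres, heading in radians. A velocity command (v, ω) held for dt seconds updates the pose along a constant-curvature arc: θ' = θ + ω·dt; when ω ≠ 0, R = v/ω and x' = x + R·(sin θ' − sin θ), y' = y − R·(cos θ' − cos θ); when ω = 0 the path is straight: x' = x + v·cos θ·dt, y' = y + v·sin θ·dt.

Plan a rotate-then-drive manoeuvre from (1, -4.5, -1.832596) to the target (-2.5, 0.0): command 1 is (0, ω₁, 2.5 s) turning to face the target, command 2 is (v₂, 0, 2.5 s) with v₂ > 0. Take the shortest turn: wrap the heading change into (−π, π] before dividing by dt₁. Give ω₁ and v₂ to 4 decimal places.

ω₁ = -0.8875, v₂ = 2.2804

heading to target = atan2(0−-4.5, -2.5−1) = 2.2318
Δθ = wrap(2.2318 − -1.8326) = -2.2187; ω₁ = Δθ/dt₁ = -0.8875
distance = √((-2.5−1)² + (0−-4.5)²) = 5.7009; v₂ = distance/dt₂ = 2.2804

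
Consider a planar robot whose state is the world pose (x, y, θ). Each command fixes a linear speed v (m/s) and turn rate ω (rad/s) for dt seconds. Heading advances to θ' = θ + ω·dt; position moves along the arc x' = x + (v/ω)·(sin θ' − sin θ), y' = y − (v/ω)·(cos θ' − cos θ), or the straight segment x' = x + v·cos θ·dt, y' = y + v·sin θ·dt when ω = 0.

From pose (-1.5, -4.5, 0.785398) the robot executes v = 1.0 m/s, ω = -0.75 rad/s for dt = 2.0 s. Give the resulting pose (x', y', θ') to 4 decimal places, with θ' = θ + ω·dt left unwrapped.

θ' = 0.7854 + -0.75·2.0 = -0.7146
R = v/ω = 1.0/-0.75 = -1.3333
x' = -1.5 + -1.3333·(sin -0.7146 − sin 0.7854) = 0.3166
y' = -4.5 − -1.3333·(cos -0.7146 − cos 0.7854) = -4.4357

(0.3166, -4.4357, -0.7146)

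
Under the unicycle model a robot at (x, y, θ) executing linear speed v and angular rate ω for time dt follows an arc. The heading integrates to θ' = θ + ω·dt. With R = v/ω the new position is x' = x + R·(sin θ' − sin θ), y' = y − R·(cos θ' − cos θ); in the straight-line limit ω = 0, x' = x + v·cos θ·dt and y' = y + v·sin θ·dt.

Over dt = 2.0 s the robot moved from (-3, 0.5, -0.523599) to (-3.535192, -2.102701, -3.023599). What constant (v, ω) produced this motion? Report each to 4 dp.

v = 1.7500, ω = -1.2500

Δθ = -3.023599 − -0.523599 = -2.500000
ω = Δθ/dt = -2.500000/2.0 = -1.2500
R = −Δy/(cos θ' − cos θ) = -1.4000
v = R·ω = -1.4000·-1.2500 = 1.7500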